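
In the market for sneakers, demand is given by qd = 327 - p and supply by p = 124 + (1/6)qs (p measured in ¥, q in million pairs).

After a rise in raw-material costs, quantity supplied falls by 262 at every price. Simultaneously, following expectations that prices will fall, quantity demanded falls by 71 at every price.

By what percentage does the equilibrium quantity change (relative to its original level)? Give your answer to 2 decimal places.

Before the shock: 327 - p = 6p - 744 ⇒ 1071 = 7p ⇒ p = 153, q = 174.
After the shift, demand is qd = 256 - p and supply is qs = 6p - 1006.
Setting them equal: 256 - p = 6p - 1006 → 1262 = 7p, so p = 1262/7 ≈ 180.2857 and q = 530/7 ≈ 75.7143.
%Δq = (75.7143 − 174) / 174 × 100 = -56.49%.

-56.49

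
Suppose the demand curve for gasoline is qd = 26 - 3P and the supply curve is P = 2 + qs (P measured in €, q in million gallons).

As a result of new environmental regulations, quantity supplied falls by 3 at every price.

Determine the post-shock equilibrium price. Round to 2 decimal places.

7.75

Solve the original market: 26 - 3P = P - 2, hence P = 7 and q = 5.
The shock moves the curves to qd = 26 - 3P and qs = P - 5.
Setting them equal: 26 - 3P = P - 5 → 31 = 4P, so P = 7.75 and q = 2.75.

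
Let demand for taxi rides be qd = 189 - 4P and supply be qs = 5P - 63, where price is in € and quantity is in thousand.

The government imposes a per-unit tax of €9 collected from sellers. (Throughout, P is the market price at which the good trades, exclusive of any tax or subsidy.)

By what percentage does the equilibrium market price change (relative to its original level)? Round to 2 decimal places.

Initially, 189 - 4P = 5P - 63, so 252 = 9P and P = 28, q = 77.
Since sellers keep the price net of the tax, the effective supply curve becomes qs = 5P - 108.
Equate the new curves: 189 - 4P = 5P - 108, giving 297 = 9P, P = 33, q = 57.
%ΔP = (33 − 28) / 28 × 100 = +17.86%.

+17.86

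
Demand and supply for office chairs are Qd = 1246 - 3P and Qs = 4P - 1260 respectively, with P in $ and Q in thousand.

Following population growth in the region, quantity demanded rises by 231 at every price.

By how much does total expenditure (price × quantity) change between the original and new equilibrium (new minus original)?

Before the shock: 1246 - 3P = 4P - 1260 ⇒ 2506 = 7P ⇒ P = 358, Q = 172.
The shock moves the curves to Qd = 1477 - 3P and Qs = 4P - 1260.
Equate the new curves: 1477 - 3P = 4P - 1260, giving 2737 = 7P, P = 391, Q = 304.
Expenditure moves from 358×172 = 61576 to 391×304 = 118864; change = +57288.

+57288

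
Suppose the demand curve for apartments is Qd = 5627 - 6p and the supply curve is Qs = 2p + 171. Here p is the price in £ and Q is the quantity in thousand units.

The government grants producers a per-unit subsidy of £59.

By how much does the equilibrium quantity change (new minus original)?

+88.5

Solve the original market: 5627 - 6p = 2p + 171, hence p = 682 and Q = 1535.
Since sellers receive the price plus the subsidy, the effective supply curve becomes Qs = 2p + 289.
Clearing the new market: 5627 - 6p = 2p + 289, so p = 667.25 and Q = 1623.5.
ΔQ = 1623.5 − 1535 = +88.5.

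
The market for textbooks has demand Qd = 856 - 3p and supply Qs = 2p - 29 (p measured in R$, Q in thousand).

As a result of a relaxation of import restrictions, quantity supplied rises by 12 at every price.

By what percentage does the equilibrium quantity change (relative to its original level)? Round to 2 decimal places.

+2.22

Solve the original market: 856 - 3p = 2p - 29, hence p = 177 and Q = 325.
With the change applied: demand Qd = 856 - 3p, supply Qs = 2p - 17.
Setting them equal: 856 - 3p = 2p - 17 → 873 = 5p, so p = 174.6 and Q = 332.2.
%ΔQ = (332.2 − 325) / 325 × 100 = +2.22%.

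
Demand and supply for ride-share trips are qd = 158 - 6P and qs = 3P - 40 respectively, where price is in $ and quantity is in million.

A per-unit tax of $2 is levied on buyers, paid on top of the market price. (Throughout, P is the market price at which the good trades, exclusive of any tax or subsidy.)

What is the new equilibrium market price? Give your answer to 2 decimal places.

20.67

Before the shock: 158 - 6P = 3P - 40 ⇒ 198 = 9P ⇒ P = 22, q = 26.
Since buyers pay the price plus the tax, the effective demand curve becomes qd = 146 - 6P.
New equilibrium: 146 - 6P = 3P - 40 ⇒ 186 = 9P ⇒ P = 62/3 ≈ 20.6667, q = 22.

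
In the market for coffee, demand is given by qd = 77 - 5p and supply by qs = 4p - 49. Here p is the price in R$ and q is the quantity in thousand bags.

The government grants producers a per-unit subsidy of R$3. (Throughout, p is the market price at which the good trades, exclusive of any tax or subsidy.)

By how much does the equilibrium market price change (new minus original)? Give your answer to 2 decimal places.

-1.33

Solve the original market: 77 - 5p = 4p - 49, hence p = 14 and q = 7.
Since sellers receive the price plus the subsidy, the effective supply curve becomes qs = 4p - 37.
Setting them equal: 77 - 5p = 4p - 37 → 114 = 9p, so p = 38/3 ≈ 12.6667 and q = 41/3 ≈ 13.6667.
Δp = 12.6667 − 14 = -1.33.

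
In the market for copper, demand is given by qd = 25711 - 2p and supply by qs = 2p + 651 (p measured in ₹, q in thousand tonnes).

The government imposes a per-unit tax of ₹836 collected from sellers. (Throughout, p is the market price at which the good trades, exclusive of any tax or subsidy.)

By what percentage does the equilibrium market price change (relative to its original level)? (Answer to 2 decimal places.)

Initially, 25711 - 2p = 2p + 651, so 25060 = 4p and p = 6265, q = 13181.
Since sellers keep the price net of the tax, the effective supply curve becomes qs = 2p - 1021.
Setting them equal: 25711 - 2p = 2p - 1021 → 26732 = 4p, so p = 6683 and q = 12345.
%Δp = (6683 − 6265) / 6265 × 100 = +6.67%.

+6.67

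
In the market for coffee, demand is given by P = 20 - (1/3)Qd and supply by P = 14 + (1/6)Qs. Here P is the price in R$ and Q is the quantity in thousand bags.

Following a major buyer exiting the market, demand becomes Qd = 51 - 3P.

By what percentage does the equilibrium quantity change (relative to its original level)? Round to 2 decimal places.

-50.00

Before the shock: 60 - 3P = 6P - 84 ⇒ 144 = 9P ⇒ P = 16, Q = 12.
The shock moves the curves to Qd = 51 - 3P and Qs = 6P - 84.
Equate the new curves: 51 - 3P = 6P - 84, giving 135 = 9P, P = 15, Q = 6.
%ΔQ = (6 − 12) / 12 × 100 = -50.00%.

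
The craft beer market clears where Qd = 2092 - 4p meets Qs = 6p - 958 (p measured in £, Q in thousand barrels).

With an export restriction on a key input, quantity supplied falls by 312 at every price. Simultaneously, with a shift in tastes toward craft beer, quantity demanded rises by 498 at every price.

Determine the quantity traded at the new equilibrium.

1046

Original equilibrium: 2092 - 4p = 6p - 958 gives 3050 = 10p, so p = 305 and Q = 872.
The shock moves the curves to Qd = 2590 - 4p and Qs = 6p - 1270.
Equate the new curves: 2590 - 4p = 6p - 1270, giving 3860 = 10p, p = 386, Q = 1046.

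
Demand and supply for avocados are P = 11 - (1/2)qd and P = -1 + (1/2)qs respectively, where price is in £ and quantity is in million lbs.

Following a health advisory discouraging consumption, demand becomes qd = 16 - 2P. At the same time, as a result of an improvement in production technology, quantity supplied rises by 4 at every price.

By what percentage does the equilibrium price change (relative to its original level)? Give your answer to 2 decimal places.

-50.00

Original equilibrium: 22 - 2P = 2P + 2 gives 20 = 4P, so P = 5 and q = 12.
The new curves are qd = 16 - 2P (demand) and qs = 2P + 6 (supply).
Setting them equal: 16 - 2P = 2P + 6 → 10 = 4P, so P = 2.5 and q = 11.
%ΔP = (2.5 − 5) / 5 × 100 = -50.00%.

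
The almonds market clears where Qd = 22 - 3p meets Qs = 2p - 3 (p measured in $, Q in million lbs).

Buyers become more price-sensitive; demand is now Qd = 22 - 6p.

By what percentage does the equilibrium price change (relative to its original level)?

-37.5

Solve the original market: 22 - 3p = 2p - 3, hence p = 5 and Q = 7.
The shock moves the curves to Qd = 22 - 6p and Qs = 2p - 3.
Clearing the new market: 22 - 6p = 2p - 3, so p = 3.125 and Q = 3.25.
%Δp = (3.125 − 5) / 5 × 100 = -37.5%.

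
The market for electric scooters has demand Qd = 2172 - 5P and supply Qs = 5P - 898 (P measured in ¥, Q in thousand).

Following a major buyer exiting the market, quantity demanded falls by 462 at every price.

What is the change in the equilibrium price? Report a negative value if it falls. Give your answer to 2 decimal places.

Before the shock: 2172 - 5P = 5P - 898 ⇒ 3070 = 10P ⇒ P = 307, Q = 637.
After the shift, demand is Qd = 1710 - 5P and supply is Qs = 5P - 898.
Setting them equal: 1710 - 5P = 5P - 898 → 2608 = 10P, so P = 260.8 and Q = 406.
ΔP = 260.8 − 307 = -46.20.

-46.20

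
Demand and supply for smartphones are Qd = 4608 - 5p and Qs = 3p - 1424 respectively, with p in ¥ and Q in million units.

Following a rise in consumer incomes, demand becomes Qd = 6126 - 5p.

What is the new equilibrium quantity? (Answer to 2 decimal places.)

Solve the original market: 4608 - 5p = 3p - 1424, hence p = 754 and Q = 838.
After the shift, demand is Qd = 6126 - 5p and supply is Qs = 3p - 1424.
Setting them equal: 6126 - 5p = 3p - 1424 → 7550 = 8p, so p = 943.75 and Q = 1407.25.

1407.25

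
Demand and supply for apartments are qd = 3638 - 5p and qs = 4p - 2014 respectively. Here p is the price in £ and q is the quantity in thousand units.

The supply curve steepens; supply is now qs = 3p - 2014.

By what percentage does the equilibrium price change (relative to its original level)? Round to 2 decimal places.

Original equilibrium: 3638 - 5p = 4p - 2014 gives 5652 = 9p, so p = 628 and q = 498.
After the shift, demand is qd = 3638 - 5p and supply is qs = 3p - 2014.
New equilibrium: 3638 - 5p = 3p - 2014 ⇒ 5652 = 8p ⇒ p = 706.5, q = 105.5.
%Δp = (706.5 − 628) / 628 × 100 = +12.50%.

+12.50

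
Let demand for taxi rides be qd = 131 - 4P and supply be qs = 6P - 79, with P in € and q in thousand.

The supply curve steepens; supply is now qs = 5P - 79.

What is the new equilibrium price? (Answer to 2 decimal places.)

Before the shock: 131 - 4P = 6P - 79 ⇒ 210 = 10P ⇒ P = 21, q = 47.
After the shift, demand is qd = 131 - 4P and supply is qs = 5P - 79.
New equilibrium: 131 - 4P = 5P - 79 ⇒ 210 = 9P ⇒ P = 70/3 ≈ 23.3333, q = 113/3 ≈ 37.6667.

23.33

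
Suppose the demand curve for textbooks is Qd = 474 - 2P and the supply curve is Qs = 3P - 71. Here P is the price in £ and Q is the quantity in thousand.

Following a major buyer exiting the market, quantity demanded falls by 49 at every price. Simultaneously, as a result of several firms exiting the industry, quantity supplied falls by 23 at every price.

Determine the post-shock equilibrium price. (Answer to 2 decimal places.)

Original equilibrium: 474 - 2P = 3P - 71 gives 545 = 5P, so P = 109 and Q = 256.
After the shift, demand is Qd = 425 - 2P and supply is Qs = 3P - 94.
Clearing the new market: 425 - 2P = 3P - 94, so P = 103.8 and Q = 217.4.

103.80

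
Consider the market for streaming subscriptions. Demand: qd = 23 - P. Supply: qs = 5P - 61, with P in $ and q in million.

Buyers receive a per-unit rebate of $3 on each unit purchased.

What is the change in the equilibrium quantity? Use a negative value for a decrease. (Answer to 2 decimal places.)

+2.50

Original equilibrium: 23 - P = 5P - 61 gives 84 = 6P, so P = 14 and q = 9.
Since buyers' out-of-pocket price is the market price minus the rebate, the effective demand curve becomes qd = 26 - P.
Setting them equal: 26 - P = 5P - 61 → 87 = 6P, so P = 14.5 and q = 11.5.
Δq = 11.5 − 9 = +2.50.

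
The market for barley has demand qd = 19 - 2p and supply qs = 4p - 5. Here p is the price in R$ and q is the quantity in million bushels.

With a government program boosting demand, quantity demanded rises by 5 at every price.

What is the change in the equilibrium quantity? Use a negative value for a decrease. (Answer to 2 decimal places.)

Solve the original market: 19 - 2p = 4p - 5, hence p = 4 and q = 11.
The new curves are qd = 24 - 2p (demand) and qs = 4p - 5 (supply).
New equilibrium: 24 - 2p = 4p - 5 ⇒ 29 = 6p ⇒ p = 29/6 ≈ 4.8333, q = 43/3 ≈ 14.3333.
Δq = 14.3333 − 11 = +3.33.

+3.33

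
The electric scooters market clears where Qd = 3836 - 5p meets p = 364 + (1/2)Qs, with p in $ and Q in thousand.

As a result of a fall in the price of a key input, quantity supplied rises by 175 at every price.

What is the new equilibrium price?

627

Original equilibrium: 3836 - 5p = 2p - 728 gives 4564 = 7p, so p = 652 and Q = 576.
The new curves are Qd = 3836 - 5p (demand) and Qs = 2p - 553 (supply).
Equate the new curves: 3836 - 5p = 2p - 553, giving 4389 = 7p, p = 627, Q = 701.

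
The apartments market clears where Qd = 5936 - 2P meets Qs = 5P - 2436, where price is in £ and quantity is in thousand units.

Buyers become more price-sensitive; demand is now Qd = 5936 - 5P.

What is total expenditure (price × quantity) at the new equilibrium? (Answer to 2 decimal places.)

1465100.00

Initially, 5936 - 2P = 5P - 2436, so 8372 = 7P and P = 1196, Q = 3544.
The new curves are Qd = 5936 - 5P (demand) and Qs = 5P - 2436 (supply).
Equate the new curves: 5936 - 5P = 5P - 2436, giving 8372 = 10P, P = 837.2, Q = 1750.
New expenditure = 837.2 × 1750 = 1465100.00.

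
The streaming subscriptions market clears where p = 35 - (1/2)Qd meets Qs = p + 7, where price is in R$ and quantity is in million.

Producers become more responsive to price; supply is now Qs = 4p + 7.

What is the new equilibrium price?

10.5

Original equilibrium: 70 - 2p = p + 7 gives 63 = 3p, so p = 21 and Q = 28.
With the change applied: demand Qd = 70 - 2p, supply Qs = 4p + 7.
Equate the new curves: 70 - 2p = 4p + 7, giving 63 = 6p, p = 10.5, Q = 49.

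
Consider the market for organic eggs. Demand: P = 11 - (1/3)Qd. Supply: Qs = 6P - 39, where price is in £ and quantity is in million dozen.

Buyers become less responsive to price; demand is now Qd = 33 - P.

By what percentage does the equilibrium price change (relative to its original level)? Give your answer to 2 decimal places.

+28.57

Solve the original market: 33 - 3P = 6P - 39, hence P = 8 and Q = 9.
The new curves are Qd = 33 - P (demand) and Qs = 6P - 39 (supply).
Setting them equal: 33 - P = 6P - 39 → 72 = 7P, so P = 72/7 ≈ 10.2857 and Q = 159/7 ≈ 22.7143.
%ΔP = (10.2857 − 8) / 8 × 100 = +28.57%.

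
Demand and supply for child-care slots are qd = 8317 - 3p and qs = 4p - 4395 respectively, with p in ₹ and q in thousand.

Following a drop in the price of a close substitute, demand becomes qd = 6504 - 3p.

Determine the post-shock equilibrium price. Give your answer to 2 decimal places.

1557.00

Original equilibrium: 8317 - 3p = 4p - 4395 gives 12712 = 7p, so p = 1816 and q = 2869.
The new curves are qd = 6504 - 3p (demand) and qs = 4p - 4395 (supply).
Equate the new curves: 6504 - 3p = 4p - 4395, giving 10899 = 7p, p = 1557, q = 1833.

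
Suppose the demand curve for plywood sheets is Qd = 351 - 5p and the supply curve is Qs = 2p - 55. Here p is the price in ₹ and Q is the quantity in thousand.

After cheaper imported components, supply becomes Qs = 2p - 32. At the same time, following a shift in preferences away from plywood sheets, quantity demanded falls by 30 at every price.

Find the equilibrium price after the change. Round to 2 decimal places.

Initially, 351 - 5p = 2p - 55, so 406 = 7p and p = 58, Q = 61.
The new curves are Qd = 321 - 5p (demand) and Qs = 2p - 32 (supply).
Clearing the new market: 321 - 5p = 2p - 32, so p = 353/7 ≈ 50.4286 and Q = 482/7 ≈ 68.8571.

50.43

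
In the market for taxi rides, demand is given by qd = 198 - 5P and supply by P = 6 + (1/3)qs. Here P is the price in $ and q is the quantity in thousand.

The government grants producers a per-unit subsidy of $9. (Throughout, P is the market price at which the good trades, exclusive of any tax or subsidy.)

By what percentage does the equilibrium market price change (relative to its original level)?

-12.5

Initially, 198 - 5P = 3P - 18, so 216 = 8P and P = 27, q = 63.
Since sellers receive the price plus the subsidy, the effective supply curve becomes qs = 3P + 9.
Clearing the new market: 198 - 5P = 3P + 9, so P = 23.625 and q = 79.875.
%ΔP = (23.625 − 27) / 27 × 100 = -12.5%.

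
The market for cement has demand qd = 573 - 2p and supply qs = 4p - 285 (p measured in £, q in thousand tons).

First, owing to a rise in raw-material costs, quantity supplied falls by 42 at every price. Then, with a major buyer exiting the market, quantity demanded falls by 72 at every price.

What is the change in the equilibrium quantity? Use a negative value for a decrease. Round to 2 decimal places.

Original equilibrium: 573 - 2p = 4p - 285 gives 858 = 6p, so p = 143 and q = 287.
The shock moves the curves to qd = 501 - 2p and qs = 4p - 327.
Clearing the new market: 501 - 2p = 4p - 327, so p = 138 and q = 225.
Δq = 225 − 287 = -62.00.

-62.00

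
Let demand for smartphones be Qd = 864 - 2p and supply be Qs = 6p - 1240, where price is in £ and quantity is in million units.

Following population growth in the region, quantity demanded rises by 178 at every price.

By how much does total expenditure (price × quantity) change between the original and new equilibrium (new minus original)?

+45601.375

Original equilibrium: 864 - 2p = 6p - 1240 gives 2104 = 8p, so p = 263 and Q = 338.
With the change applied: demand Qd = 1042 - 2p, supply Qs = 6p - 1240.
New equilibrium: 1042 - 2p = 6p - 1240 ⇒ 2282 = 8p ⇒ p = 285.25, Q = 471.5.
Expenditure moves from 263×338 = 88894 to 285.25×471.5 = 134495.375; change = +45601.375.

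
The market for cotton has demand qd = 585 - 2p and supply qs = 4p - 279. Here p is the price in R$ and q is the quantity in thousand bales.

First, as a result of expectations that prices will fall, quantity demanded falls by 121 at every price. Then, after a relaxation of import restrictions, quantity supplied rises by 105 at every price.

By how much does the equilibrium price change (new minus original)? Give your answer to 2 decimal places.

-37.67

Solve the original market: 585 - 2p = 4p - 279, hence p = 144 and q = 297.
The shock moves the curves to qd = 464 - 2p and qs = 4p - 174.
Equate the new curves: 464 - 2p = 4p - 174, giving 638 = 6p, p = 319/3 ≈ 106.3333, q = 754/3 ≈ 251.3333.
Δp = 106.3333 − 144 = -37.67.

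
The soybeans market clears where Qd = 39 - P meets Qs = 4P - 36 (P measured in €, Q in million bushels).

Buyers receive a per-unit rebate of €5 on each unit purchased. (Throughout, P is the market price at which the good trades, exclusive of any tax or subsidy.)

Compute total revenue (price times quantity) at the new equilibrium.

448

Original equilibrium: 39 - P = 4P - 36 gives 75 = 5P, so P = 15 and Q = 24.
Since buyers' out-of-pocket price is the market price minus the rebate, the effective demand curve becomes Qd = 44 - P.
New equilibrium: 44 - P = 4P - 36 ⇒ 80 = 5P ⇒ P = 16, Q = 28.
New expenditure = 16 × 28 = 448.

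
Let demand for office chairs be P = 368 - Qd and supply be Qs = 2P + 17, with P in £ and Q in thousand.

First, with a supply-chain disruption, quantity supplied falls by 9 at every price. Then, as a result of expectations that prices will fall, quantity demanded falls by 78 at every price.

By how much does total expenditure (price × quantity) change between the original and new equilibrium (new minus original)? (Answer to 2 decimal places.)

-10943.00

Solve the original market: 368 - P = 2P + 17, hence P = 117 and Q = 251.
The shock moves the curves to Qd = 290 - P and Qs = 2P + 8.
Equate the new curves: 290 - P = 2P + 8, giving 282 = 3P, P = 94, Q = 196.
Expenditure moves from 117×251 = 29367 to 94×196 = 18424; change = -10943.00.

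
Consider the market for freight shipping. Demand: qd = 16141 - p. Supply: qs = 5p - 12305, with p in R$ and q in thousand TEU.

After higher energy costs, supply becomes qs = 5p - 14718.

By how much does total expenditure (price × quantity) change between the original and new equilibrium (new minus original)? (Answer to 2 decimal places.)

+2516289.81

Original equilibrium: 16141 - p = 5p - 12305 gives 28446 = 6p, so p = 4741 and q = 11400.
After the shift, demand is qd = 16141 - p and supply is qs = 5p - 14718.
Setting them equal: 16141 - p = 5p - 14718 → 30859 = 6p, so p = 30859/6 ≈ 5143.1667 and q = 65987/6 ≈ 10997.8333.
Expenditure moves from 4741×11400 = 54047400 to 5143.1667×10997.8333 = 56563689.8056; change = +2516289.81.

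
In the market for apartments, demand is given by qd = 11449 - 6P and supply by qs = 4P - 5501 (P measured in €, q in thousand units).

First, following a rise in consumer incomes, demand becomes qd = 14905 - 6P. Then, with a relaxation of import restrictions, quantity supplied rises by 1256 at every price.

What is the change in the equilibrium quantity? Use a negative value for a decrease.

+2136

Initially, 11449 - 6P = 4P - 5501, so 16950 = 10P and P = 1695, q = 1279.
The shock moves the curves to qd = 14905 - 6P and qs = 4P - 4245.
Equate the new curves: 14905 - 6P = 4P - 4245, giving 19150 = 10P, P = 1915, q = 3415.
Δq = 3415 − 1279 = +2136.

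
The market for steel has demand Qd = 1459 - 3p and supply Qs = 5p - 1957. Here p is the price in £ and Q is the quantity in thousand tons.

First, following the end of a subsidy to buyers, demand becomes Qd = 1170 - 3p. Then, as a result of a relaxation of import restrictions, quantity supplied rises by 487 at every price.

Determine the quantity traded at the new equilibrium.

180

Before the shock: 1459 - 3p = 5p - 1957 ⇒ 3416 = 8p ⇒ p = 427, Q = 178.
After the shift, demand is Qd = 1170 - 3p and supply is Qs = 5p - 1470.
Equate the new curves: 1170 - 3p = 5p - 1470, giving 2640 = 8p, p = 330, Q = 180.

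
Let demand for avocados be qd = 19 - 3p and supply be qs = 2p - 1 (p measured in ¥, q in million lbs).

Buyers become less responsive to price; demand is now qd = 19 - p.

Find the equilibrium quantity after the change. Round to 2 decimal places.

Solve the original market: 19 - 3p = 2p - 1, hence p = 4 and q = 7.
The new curves are qd = 19 - p (demand) and qs = 2p - 1 (supply).
New equilibrium: 19 - p = 2p - 1 ⇒ 20 = 3p ⇒ p = 20/3 ≈ 6.6667, q = 37/3 ≈ 12.3333.

12.33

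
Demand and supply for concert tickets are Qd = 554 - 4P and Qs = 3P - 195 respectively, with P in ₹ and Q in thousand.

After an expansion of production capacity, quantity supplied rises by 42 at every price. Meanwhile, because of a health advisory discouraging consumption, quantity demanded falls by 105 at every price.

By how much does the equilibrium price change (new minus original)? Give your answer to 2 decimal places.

Initially, 554 - 4P = 3P - 195, so 749 = 7P and P = 107, Q = 126.
The shock moves the curves to Qd = 449 - 4P and Qs = 3P - 153.
Setting them equal: 449 - 4P = 3P - 153 → 602 = 7P, so P = 86 and Q = 105.
ΔP = 86 − 107 = -21.00.

-21.00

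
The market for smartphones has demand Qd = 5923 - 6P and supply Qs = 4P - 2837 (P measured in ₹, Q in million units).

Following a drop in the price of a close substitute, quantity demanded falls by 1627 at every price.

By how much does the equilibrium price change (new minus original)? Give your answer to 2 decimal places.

-162.70

Initially, 5923 - 6P = 4P - 2837, so 8760 = 10P and P = 876, Q = 667.
The shock moves the curves to Qd = 4296 - 6P and Qs = 4P - 2837.
Setting them equal: 4296 - 6P = 4P - 2837 → 7133 = 10P, so P = 713.3 and Q = 16.2.
ΔP = 713.3 − 876 = -162.70.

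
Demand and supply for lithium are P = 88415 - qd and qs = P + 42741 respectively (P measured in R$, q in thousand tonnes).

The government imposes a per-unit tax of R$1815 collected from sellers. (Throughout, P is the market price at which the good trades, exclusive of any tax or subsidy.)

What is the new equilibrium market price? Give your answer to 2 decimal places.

Initially, 88415 - P = P + 42741, so 45674 = 2P and P = 22837, q = 65578.
Since sellers keep the price net of the tax, the effective supply curve becomes qs = P + 40926.
Equate the new curves: 88415 - P = P + 40926, giving 47489 = 2P, P = 23744.5, q = 64670.5.

23744.50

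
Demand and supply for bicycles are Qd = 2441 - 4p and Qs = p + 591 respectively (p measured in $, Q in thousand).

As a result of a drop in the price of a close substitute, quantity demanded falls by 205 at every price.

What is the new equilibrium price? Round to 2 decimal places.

329.00

Original equilibrium: 2441 - 4p = p + 591 gives 1850 = 5p, so p = 370 and Q = 961.
After the shift, demand is Qd = 2236 - 4p and supply is Qs = p + 591.
Clearing the new market: 2236 - 4p = p + 591, so p = 329 and Q = 920.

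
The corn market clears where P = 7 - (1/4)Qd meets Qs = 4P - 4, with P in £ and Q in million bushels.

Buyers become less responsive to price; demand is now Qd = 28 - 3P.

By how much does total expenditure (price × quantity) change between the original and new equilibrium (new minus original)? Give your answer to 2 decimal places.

Before the shock: 28 - 4P = 4P - 4 ⇒ 32 = 8P ⇒ P = 4, Q = 12.
After the shift, demand is Qd = 28 - 3P and supply is Qs = 4P - 4.
Clearing the new market: 28 - 3P = 4P - 4, so P = 32/7 ≈ 4.5714 and Q = 100/7 ≈ 14.2857.
Expenditure moves from 4×12 = 48 to 4.5714×14.2857 = 65.3061; change = +17.31.

+17.31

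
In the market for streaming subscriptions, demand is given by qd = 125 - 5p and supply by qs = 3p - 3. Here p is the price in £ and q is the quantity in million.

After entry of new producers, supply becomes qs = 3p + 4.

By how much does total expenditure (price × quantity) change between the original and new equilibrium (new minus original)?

Before the shock: 125 - 5p = 3p - 3 ⇒ 128 = 8p ⇒ p = 16, q = 45.
The new curves are qd = 125 - 5p (demand) and qs = 3p + 4 (supply).
Equate the new curves: 125 - 5p = 3p + 4, giving 121 = 8p, p = 15.125, q = 49.375.
Expenditure moves from 16×45 = 720 to 15.125×49.375 = 746.796875; change = +26.796875.

+26.796875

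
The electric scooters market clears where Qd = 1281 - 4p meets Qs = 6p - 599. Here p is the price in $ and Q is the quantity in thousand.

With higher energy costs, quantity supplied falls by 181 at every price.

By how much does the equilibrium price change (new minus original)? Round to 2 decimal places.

Before the shock: 1281 - 4p = 6p - 599 ⇒ 1880 = 10p ⇒ p = 188, Q = 529.
With the change applied: demand Qd = 1281 - 4p, supply Qs = 6p - 780.
Clearing the new market: 1281 - 4p = 6p - 780, so p = 206.1 and Q = 456.6.
Δp = 206.1 − 188 = +18.10.

+18.10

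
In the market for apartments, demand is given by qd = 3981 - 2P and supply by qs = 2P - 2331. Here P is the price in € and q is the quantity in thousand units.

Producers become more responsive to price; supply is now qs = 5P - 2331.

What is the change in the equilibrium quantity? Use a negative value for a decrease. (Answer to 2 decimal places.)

Before the shock: 3981 - 2P = 2P - 2331 ⇒ 6312 = 4P ⇒ P = 1578, q = 825.
The new curves are qd = 3981 - 2P (demand) and qs = 5P - 2331 (supply).
Equate the new curves: 3981 - 2P = 5P - 2331, giving 6312 = 7P, P = 6312/7 ≈ 901.7143, q = 15243/7 ≈ 2177.5714.
Δq = 2177.5714 − 825 = +1352.57.

+1352.57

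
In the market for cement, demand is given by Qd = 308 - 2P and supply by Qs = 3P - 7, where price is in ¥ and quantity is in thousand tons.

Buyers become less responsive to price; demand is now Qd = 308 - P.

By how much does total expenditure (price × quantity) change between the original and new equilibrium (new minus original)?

Before the shock: 308 - 2P = 3P - 7 ⇒ 315 = 5P ⇒ P = 63, Q = 182.
The shock moves the curves to Qd = 308 - P and Qs = 3P - 7.
New equilibrium: 308 - P = 3P - 7 ⇒ 315 = 4P ⇒ P = 78.75, Q = 229.25.
Expenditure moves from 63×182 = 11466 to 78.75×229.25 = 18053.4375; change = +6587.4375.

+6587.4375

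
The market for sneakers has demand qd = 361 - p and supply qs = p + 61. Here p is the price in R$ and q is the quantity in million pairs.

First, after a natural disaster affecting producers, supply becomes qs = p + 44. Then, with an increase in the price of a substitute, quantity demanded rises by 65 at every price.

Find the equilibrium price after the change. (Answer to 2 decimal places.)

Initially, 361 - p = p + 61, so 300 = 2p and p = 150, q = 211.
After the shift, demand is qd = 426 - p and supply is qs = p + 44.
Equate the new curves: 426 - p = p + 44, giving 382 = 2p, p = 191, q = 235.

191.00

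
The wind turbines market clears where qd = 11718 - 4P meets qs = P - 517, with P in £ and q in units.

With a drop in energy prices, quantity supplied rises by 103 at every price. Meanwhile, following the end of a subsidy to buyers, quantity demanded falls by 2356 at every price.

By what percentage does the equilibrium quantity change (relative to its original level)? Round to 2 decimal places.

Initially, 11718 - 4P = P - 517, so 12235 = 5P and P = 2447, q = 1930.
With the change applied: demand qd = 9362 - 4P, supply qs = P - 414.
New equilibrium: 9362 - 4P = P - 414 ⇒ 9776 = 5P ⇒ P = 1955.2, q = 1541.2.
%Δq = (1541.2 − 1930) / 1930 × 100 = -20.15%.

-20.15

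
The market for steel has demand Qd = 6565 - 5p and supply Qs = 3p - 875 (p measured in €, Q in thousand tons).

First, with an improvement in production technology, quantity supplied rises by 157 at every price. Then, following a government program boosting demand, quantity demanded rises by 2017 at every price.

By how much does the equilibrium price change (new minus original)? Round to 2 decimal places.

+232.50

Original equilibrium: 6565 - 5p = 3p - 875 gives 7440 = 8p, so p = 930 and Q = 1915.
With the change applied: demand Qd = 8582 - 5p, supply Qs = 3p - 718.
Setting them equal: 8582 - 5p = 3p - 718 → 9300 = 8p, so p = 1162.5 and Q = 2769.5.
Δp = 1162.5 − 930 = +232.50.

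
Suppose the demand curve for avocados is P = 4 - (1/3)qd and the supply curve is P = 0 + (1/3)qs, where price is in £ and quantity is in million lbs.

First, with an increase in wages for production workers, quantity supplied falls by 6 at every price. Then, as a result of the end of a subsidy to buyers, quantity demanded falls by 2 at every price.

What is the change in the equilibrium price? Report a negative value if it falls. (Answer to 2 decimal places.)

Solve the original market: 12 - 3P = 3P, hence P = 2 and q = 6.
The new curves are qd = 10 - 3P (demand) and qs = 3P - 6 (supply).
Setting them equal: 10 - 3P = 3P - 6 → 16 = 6P, so P = 8/3 ≈ 2.6667 and q = 2.
ΔP = 2.6667 − 2 = +0.67.

+0.67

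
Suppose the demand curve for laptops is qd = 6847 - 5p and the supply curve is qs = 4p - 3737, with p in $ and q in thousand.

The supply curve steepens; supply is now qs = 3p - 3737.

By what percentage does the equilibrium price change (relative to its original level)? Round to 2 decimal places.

Before the shock: 6847 - 5p = 4p - 3737 ⇒ 10584 = 9p ⇒ p = 1176, q = 967.
After the shift, demand is qd = 6847 - 5p and supply is qs = 3p - 3737.
Equate the new curves: 6847 - 5p = 3p - 3737, giving 10584 = 8p, p = 1323, q = 232.
%Δp = (1323 − 1176) / 1176 × 100 = +12.50%.

+12.50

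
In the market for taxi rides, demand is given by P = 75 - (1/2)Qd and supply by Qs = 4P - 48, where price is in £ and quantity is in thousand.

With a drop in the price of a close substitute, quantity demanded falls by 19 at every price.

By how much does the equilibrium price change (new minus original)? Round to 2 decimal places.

Before the shock: 150 - 2P = 4P - 48 ⇒ 198 = 6P ⇒ P = 33, Q = 84.
The new curves are Qd = 131 - 2P (demand) and Qs = 4P - 48 (supply).
New equilibrium: 131 - 2P = 4P - 48 ⇒ 179 = 6P ⇒ P = 179/6 ≈ 29.8333, Q = 214/3 ≈ 71.3333.
ΔP = 29.8333 − 33 = -3.17.

-3.17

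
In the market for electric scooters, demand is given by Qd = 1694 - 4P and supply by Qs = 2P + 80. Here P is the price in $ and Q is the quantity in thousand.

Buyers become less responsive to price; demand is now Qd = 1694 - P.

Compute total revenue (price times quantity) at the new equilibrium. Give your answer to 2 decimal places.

Initially, 1694 - 4P = 2P + 80, so 1614 = 6P and P = 269, Q = 618.
With the change applied: demand Qd = 1694 - P, supply Qs = 2P + 80.
New equilibrium: 1694 - P = 2P + 80 ⇒ 1614 = 3P ⇒ P = 538, Q = 1156.
New expenditure = 538 × 1156 = 621928.00.

621928.00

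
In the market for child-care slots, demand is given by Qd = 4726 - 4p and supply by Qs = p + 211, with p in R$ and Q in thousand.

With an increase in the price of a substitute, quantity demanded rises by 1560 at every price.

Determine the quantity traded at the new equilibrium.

Original equilibrium: 4726 - 4p = p + 211 gives 4515 = 5p, so p = 903 and Q = 1114.
The shock moves the curves to Qd = 6286 - 4p and Qs = p + 211.
Setting them equal: 6286 - 4p = p + 211 → 6075 = 5p, so p = 1215 and Q = 1426.

1426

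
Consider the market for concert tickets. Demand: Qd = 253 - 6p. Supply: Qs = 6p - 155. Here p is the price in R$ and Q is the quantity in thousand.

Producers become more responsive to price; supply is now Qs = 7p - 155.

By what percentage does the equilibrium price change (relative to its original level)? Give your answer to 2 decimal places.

Original equilibrium: 253 - 6p = 6p - 155 gives 408 = 12p, so p = 34 and Q = 49.
The shock moves the curves to Qd = 253 - 6p and Qs = 7p - 155.
Setting them equal: 253 - 6p = 7p - 155 → 408 = 13p, so p = 408/13 ≈ 31.3846 and Q = 841/13 ≈ 64.6923.
%Δp = (31.3846 − 34) / 34 × 100 = -7.69%.

-7.69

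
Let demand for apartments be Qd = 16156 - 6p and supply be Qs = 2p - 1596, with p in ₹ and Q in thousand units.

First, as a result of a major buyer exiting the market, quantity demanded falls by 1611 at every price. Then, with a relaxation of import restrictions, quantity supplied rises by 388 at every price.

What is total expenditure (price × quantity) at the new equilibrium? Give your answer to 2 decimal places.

Solve the original market: 16156 - 6p = 2p - 1596, hence p = 2219 and Q = 2842.
After the shift, demand is Qd = 14545 - 6p and supply is Qs = 2p - 1208.
Equate the new curves: 14545 - 6p = 2p - 1208, giving 15753 = 8p, p = 1969.125, Q = 2730.25.
New expenditure = 1969.125 × 2730.25 = 5376203.53.

5376203.53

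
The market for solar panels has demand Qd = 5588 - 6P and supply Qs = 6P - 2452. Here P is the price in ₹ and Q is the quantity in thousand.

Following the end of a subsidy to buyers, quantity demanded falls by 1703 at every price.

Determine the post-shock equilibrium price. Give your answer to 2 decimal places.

Solve the original market: 5588 - 6P = 6P - 2452, hence P = 670 and Q = 1568.
The shock moves the curves to Qd = 3885 - 6P and Qs = 6P - 2452.
Clearing the new market: 3885 - 6P = 6P - 2452, so P = 6337/12 ≈ 528.0833 and Q = 716.5.

528.08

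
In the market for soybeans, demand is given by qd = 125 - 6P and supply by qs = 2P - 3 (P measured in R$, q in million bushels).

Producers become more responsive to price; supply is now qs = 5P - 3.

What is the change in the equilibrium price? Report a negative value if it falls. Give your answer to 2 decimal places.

Before the shock: 125 - 6P = 2P - 3 ⇒ 128 = 8P ⇒ P = 16, q = 29.
The new curves are qd = 125 - 6P (demand) and qs = 5P - 3 (supply).
New equilibrium: 125 - 6P = 5P - 3 ⇒ 128 = 11P ⇒ P = 128/11 ≈ 11.6364, q = 607/11 ≈ 55.1818.
ΔP = 11.6364 − 16 = -4.36.

-4.36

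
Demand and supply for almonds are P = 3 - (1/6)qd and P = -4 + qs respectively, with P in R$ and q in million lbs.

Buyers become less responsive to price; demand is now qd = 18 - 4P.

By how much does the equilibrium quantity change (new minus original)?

Before the shock: 18 - 6P = P + 4 ⇒ 14 = 7P ⇒ P = 2, q = 6.
After the shift, demand is qd = 18 - 4P and supply is qs = P + 4.
Setting them equal: 18 - 4P = P + 4 → 14 = 5P, so P = 2.8 and q = 6.8.
Δq = 6.8 − 6 = +0.8.

+0.8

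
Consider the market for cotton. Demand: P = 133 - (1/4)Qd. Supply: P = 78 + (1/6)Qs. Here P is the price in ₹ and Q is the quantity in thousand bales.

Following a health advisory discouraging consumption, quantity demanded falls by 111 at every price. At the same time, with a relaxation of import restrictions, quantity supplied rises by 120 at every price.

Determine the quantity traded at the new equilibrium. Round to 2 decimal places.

113.40

Initially, 532 - 4P = 6P - 468, so 1000 = 10P and P = 100, Q = 132.
The shock moves the curves to Qd = 421 - 4P and Qs = 6P - 348.
Setting them equal: 421 - 4P = 6P - 348 → 769 = 10P, so P = 76.9 and Q = 113.4.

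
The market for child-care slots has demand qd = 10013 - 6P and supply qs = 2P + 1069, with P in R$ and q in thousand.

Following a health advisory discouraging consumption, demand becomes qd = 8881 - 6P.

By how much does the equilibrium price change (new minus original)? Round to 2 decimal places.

Original equilibrium: 10013 - 6P = 2P + 1069 gives 8944 = 8P, so P = 1118 and q = 3305.
After the shift, demand is qd = 8881 - 6P and supply is qs = 2P + 1069.
Setting them equal: 8881 - 6P = 2P + 1069 → 7812 = 8P, so P = 976.5 and q = 3022.
ΔP = 976.5 − 1118 = -141.50.

-141.50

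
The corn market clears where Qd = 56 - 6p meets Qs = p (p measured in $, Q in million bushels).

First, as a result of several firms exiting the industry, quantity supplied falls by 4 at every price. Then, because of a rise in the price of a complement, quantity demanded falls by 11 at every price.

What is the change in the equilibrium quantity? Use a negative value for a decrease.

-5

Before the shock: 56 - 6p = p ⇒ 56 = 7p ⇒ p = 8, Q = 8.
With the change applied: demand Qd = 45 - 6p, supply Qs = p - 4.
New equilibrium: 45 - 6p = p - 4 ⇒ 49 = 7p ⇒ p = 7, Q = 3.
ΔQ = 3 − 8 = -5.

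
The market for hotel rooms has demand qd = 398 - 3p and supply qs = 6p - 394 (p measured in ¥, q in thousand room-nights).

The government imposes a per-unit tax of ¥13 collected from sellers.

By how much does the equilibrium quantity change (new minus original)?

Solve the original market: 398 - 3p = 6p - 394, hence p = 88 and q = 134.
Since sellers keep the price net of the tax, the effective supply curve becomes qs = 6p - 472.
Clearing the new market: 398 - 3p = 6p - 472, so p = 290/3 ≈ 96.6667 and q = 108.
Δq = 108 − 134 = -26.

-26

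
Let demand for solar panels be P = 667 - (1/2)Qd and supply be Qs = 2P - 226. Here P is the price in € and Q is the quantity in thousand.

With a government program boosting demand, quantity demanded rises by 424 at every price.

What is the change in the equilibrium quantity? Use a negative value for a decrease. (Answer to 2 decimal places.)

Solve the original market: 1334 - 2P = 2P - 226, hence P = 390 and Q = 554.
The new curves are Qd = 1758 - 2P (demand) and Qs = 2P - 226 (supply).
Setting them equal: 1758 - 2P = 2P - 226 → 1984 = 4P, so P = 496 and Q = 766.
ΔQ = 766 − 554 = +212.00.

+212.00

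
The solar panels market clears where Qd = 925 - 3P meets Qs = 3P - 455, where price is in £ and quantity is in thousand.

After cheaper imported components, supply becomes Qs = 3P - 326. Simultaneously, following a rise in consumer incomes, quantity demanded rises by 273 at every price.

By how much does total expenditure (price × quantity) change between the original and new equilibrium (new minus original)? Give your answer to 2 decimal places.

Original equilibrium: 925 - 3P = 3P - 455 gives 1380 = 6P, so P = 230 and Q = 235.
With the change applied: demand Qd = 1198 - 3P, supply Qs = 3P - 326.
Setting them equal: 1198 - 3P = 3P - 326 → 1524 = 6P, so P = 254 and Q = 436.
Expenditure moves from 230×235 = 54050 to 254×436 = 110744; change = +56694.00.

+56694.00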